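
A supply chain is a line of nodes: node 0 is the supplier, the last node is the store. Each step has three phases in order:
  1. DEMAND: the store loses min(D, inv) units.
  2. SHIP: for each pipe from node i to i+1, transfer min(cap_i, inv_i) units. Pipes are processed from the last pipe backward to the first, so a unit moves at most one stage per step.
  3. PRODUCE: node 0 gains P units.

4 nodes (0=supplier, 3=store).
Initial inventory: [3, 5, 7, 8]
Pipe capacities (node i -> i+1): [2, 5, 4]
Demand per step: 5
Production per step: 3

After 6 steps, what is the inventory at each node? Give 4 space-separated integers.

Step 1: demand=5,sold=5 ship[2->3]=4 ship[1->2]=5 ship[0->1]=2 prod=3 -> inv=[4 2 8 7]
Step 2: demand=5,sold=5 ship[2->3]=4 ship[1->2]=2 ship[0->1]=2 prod=3 -> inv=[5 2 6 6]
Step 3: demand=5,sold=5 ship[2->3]=4 ship[1->2]=2 ship[0->1]=2 prod=3 -> inv=[6 2 4 5]
Step 4: demand=5,sold=5 ship[2->3]=4 ship[1->2]=2 ship[0->1]=2 prod=3 -> inv=[7 2 2 4]
Step 5: demand=5,sold=4 ship[2->3]=2 ship[1->2]=2 ship[0->1]=2 prod=3 -> inv=[8 2 2 2]
Step 6: demand=5,sold=2 ship[2->3]=2 ship[1->2]=2 ship[0->1]=2 prod=3 -> inv=[9 2 2 2]

9 2 2 2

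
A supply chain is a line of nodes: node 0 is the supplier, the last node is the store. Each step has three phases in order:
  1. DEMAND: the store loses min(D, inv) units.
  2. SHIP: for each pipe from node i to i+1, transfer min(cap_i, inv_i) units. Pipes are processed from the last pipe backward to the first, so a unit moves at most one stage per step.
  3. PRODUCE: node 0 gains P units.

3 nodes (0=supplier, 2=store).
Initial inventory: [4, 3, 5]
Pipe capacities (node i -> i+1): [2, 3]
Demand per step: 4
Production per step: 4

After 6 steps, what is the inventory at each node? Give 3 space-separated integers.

Step 1: demand=4,sold=4 ship[1->2]=3 ship[0->1]=2 prod=4 -> inv=[6 2 4]
Step 2: demand=4,sold=4 ship[1->2]=2 ship[0->1]=2 prod=4 -> inv=[8 2 2]
Step 3: demand=4,sold=2 ship[1->2]=2 ship[0->1]=2 prod=4 -> inv=[10 2 2]
Step 4: demand=4,sold=2 ship[1->2]=2 ship[0->1]=2 prod=4 -> inv=[12 2 2]
Step 5: demand=4,sold=2 ship[1->2]=2 ship[0->1]=2 prod=4 -> inv=[14 2 2]
Step 6: demand=4,sold=2 ship[1->2]=2 ship[0->1]=2 prod=4 -> inv=[16 2 2]

16 2 2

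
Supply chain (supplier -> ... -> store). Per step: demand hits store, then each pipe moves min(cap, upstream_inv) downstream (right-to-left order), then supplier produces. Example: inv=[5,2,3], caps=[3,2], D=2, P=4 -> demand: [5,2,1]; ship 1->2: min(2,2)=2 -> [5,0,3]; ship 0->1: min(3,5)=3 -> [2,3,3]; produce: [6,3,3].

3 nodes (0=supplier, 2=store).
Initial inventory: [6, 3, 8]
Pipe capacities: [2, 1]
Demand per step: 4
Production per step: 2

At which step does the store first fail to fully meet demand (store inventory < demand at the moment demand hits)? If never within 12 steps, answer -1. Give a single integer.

Step 1: demand=4,sold=4 ship[1->2]=1 ship[0->1]=2 prod=2 -> [6 4 5]
Step 2: demand=4,sold=4 ship[1->2]=1 ship[0->1]=2 prod=2 -> [6 5 2]
Step 3: demand=4,sold=2 ship[1->2]=1 ship[0->1]=2 prod=2 -> [6 6 1]
Step 4: demand=4,sold=1 ship[1->2]=1 ship[0->1]=2 prod=2 -> [6 7 1]
Step 5: demand=4,sold=1 ship[1->2]=1 ship[0->1]=2 prod=2 -> [6 8 1]
Step 6: demand=4,sold=1 ship[1->2]=1 ship[0->1]=2 prod=2 -> [6 9 1]
Step 7: demand=4,sold=1 ship[1->2]=1 ship[0->1]=2 prod=2 -> [6 10 1]
Step 8: demand=4,sold=1 ship[1->2]=1 ship[0->1]=2 prod=2 -> [6 11 1]
Step 9: demand=4,sold=1 ship[1->2]=1 ship[0->1]=2 prod=2 -> [6 12 1]
Step 10: demand=4,sold=1 ship[1->2]=1 ship[0->1]=2 prod=2 -> [6 13 1]
Step 11: demand=4,sold=1 ship[1->2]=1 ship[0->1]=2 prod=2 -> [6 14 1]
Step 12: demand=4,sold=1 ship[1->2]=1 ship[0->1]=2 prod=2 -> [6 15 1]
First stockout at step 3

3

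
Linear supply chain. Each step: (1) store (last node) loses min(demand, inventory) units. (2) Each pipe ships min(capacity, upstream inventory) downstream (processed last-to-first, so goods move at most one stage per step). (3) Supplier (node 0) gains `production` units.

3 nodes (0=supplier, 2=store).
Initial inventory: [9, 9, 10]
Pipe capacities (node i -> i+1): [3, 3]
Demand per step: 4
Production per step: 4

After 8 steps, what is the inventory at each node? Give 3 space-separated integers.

Step 1: demand=4,sold=4 ship[1->2]=3 ship[0->1]=3 prod=4 -> inv=[10 9 9]
Step 2: demand=4,sold=4 ship[1->2]=3 ship[0->1]=3 prod=4 -> inv=[11 9 8]
Step 3: demand=4,sold=4 ship[1->2]=3 ship[0->1]=3 prod=4 -> inv=[12 9 7]
Step 4: demand=4,sold=4 ship[1->2]=3 ship[0->1]=3 prod=4 -> inv=[13 9 6]
Step 5: demand=4,sold=4 ship[1->2]=3 ship[0->1]=3 prod=4 -> inv=[14 9 5]
Step 6: demand=4,sold=4 ship[1->2]=3 ship[0->1]=3 prod=4 -> inv=[15 9 4]
Step 7: demand=4,sold=4 ship[1->2]=3 ship[0->1]=3 prod=4 -> inv=[16 9 3]
Step 8: demand=4,sold=3 ship[1->2]=3 ship[0->1]=3 prod=4 -> inv=[17 9 3]

17 9 3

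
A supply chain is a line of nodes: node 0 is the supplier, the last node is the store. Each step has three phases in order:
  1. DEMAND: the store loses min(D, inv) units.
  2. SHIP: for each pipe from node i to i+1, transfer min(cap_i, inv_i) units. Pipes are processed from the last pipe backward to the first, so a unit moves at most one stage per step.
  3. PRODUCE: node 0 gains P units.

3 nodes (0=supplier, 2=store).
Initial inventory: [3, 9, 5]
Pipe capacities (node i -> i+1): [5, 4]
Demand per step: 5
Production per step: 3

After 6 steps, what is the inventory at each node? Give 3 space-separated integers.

Step 1: demand=5,sold=5 ship[1->2]=4 ship[0->1]=3 prod=3 -> inv=[3 8 4]
Step 2: demand=5,sold=4 ship[1->2]=4 ship[0->1]=3 prod=3 -> inv=[3 7 4]
Step 3: demand=5,sold=4 ship[1->2]=4 ship[0->1]=3 prod=3 -> inv=[3 6 4]
Step 4: demand=5,sold=4 ship[1->2]=4 ship[0->1]=3 prod=3 -> inv=[3 5 4]
Step 5: demand=5,sold=4 ship[1->2]=4 ship[0->1]=3 prod=3 -> inv=[3 4 4]
Step 6: demand=5,sold=4 ship[1->2]=4 ship[0->1]=3 prod=3 -> inv=[3 3 4]

3 3 4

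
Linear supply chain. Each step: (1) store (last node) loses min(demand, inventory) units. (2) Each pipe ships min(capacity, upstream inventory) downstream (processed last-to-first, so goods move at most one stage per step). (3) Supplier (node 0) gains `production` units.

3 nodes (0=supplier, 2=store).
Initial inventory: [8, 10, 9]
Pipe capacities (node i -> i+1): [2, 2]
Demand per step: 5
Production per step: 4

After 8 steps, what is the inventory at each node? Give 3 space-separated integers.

Step 1: demand=5,sold=5 ship[1->2]=2 ship[0->1]=2 prod=4 -> inv=[10 10 6]
Step 2: demand=5,sold=5 ship[1->2]=2 ship[0->1]=2 prod=4 -> inv=[12 10 3]
Step 3: demand=5,sold=3 ship[1->2]=2 ship[0->1]=2 prod=4 -> inv=[14 10 2]
Step 4: demand=5,sold=2 ship[1->2]=2 ship[0->1]=2 prod=4 -> inv=[16 10 2]
Step 5: demand=5,sold=2 ship[1->2]=2 ship[0->1]=2 prod=4 -> inv=[18 10 2]
Step 6: demand=5,sold=2 ship[1->2]=2 ship[0->1]=2 prod=4 -> inv=[20 10 2]
Step 7: demand=5,sold=2 ship[1->2]=2 ship[0->1]=2 prod=4 -> inv=[22 10 2]
Step 8: demand=5,sold=2 ship[1->2]=2 ship[0->1]=2 prod=4 -> inv=[24 10 2]

24 10 2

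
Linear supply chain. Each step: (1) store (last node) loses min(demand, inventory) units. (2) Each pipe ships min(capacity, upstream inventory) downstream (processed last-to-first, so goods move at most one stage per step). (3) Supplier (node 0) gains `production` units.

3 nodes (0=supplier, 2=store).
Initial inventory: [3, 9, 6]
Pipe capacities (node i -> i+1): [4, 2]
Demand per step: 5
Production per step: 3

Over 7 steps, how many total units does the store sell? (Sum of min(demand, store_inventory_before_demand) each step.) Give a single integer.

Answer: 18

Derivation:
Step 1: sold=5 (running total=5) -> [3 10 3]
Step 2: sold=3 (running total=8) -> [3 11 2]
Step 3: sold=2 (running total=10) -> [3 12 2]
Step 4: sold=2 (running total=12) -> [3 13 2]
Step 5: sold=2 (running total=14) -> [3 14 2]
Step 6: sold=2 (running total=16) -> [3 15 2]
Step 7: sold=2 (running total=18) -> [3 16 2]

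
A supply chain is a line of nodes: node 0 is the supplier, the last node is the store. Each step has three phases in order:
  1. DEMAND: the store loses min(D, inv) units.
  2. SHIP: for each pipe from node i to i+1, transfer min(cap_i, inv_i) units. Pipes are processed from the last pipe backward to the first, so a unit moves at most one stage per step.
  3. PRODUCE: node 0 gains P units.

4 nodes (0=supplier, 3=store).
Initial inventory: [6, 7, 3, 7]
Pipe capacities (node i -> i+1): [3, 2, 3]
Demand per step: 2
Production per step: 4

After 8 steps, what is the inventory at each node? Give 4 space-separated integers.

Step 1: demand=2,sold=2 ship[2->3]=3 ship[1->2]=2 ship[0->1]=3 prod=4 -> inv=[7 8 2 8]
Step 2: demand=2,sold=2 ship[2->3]=2 ship[1->2]=2 ship[0->1]=3 prod=4 -> inv=[8 9 2 8]
Step 3: demand=2,sold=2 ship[2->3]=2 ship[1->2]=2 ship[0->1]=3 prod=4 -> inv=[9 10 2 8]
Step 4: demand=2,sold=2 ship[2->3]=2 ship[1->2]=2 ship[0->1]=3 prod=4 -> inv=[10 11 2 8]
Step 5: demand=2,sold=2 ship[2->3]=2 ship[1->2]=2 ship[0->1]=3 prod=4 -> inv=[11 12 2 8]
Step 6: demand=2,sold=2 ship[2->3]=2 ship[1->2]=2 ship[0->1]=3 prod=4 -> inv=[12 13 2 8]
Step 7: demand=2,sold=2 ship[2->3]=2 ship[1->2]=2 ship[0->1]=3 prod=4 -> inv=[13 14 2 8]
Step 8: demand=2,sold=2 ship[2->3]=2 ship[1->2]=2 ship[0->1]=3 prod=4 -> inv=[14 15 2 8]

14 15 2 8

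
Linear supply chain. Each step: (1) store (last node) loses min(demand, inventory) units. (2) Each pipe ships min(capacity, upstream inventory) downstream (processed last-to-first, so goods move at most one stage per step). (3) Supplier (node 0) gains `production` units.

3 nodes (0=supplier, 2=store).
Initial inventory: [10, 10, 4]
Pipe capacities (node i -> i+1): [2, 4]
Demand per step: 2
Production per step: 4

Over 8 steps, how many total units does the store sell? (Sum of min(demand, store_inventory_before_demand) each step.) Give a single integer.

Answer: 16

Derivation:
Step 1: sold=2 (running total=2) -> [12 8 6]
Step 2: sold=2 (running total=4) -> [14 6 8]
Step 3: sold=2 (running total=6) -> [16 4 10]
Step 4: sold=2 (running total=8) -> [18 2 12]
Step 5: sold=2 (running total=10) -> [20 2 12]
Step 6: sold=2 (running total=12) -> [22 2 12]
Step 7: sold=2 (running total=14) -> [24 2 12]
Step 8: sold=2 (running total=16) -> [26 2 12]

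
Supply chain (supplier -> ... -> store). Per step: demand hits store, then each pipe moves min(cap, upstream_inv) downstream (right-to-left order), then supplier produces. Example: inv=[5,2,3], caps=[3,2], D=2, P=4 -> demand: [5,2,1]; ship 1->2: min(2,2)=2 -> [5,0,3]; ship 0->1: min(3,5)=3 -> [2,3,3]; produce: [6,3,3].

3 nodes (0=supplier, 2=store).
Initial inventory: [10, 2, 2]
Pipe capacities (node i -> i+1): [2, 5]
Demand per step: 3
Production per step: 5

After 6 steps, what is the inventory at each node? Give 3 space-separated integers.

Step 1: demand=3,sold=2 ship[1->2]=2 ship[0->1]=2 prod=5 -> inv=[13 2 2]
Step 2: demand=3,sold=2 ship[1->2]=2 ship[0->1]=2 prod=5 -> inv=[16 2 2]
Step 3: demand=3,sold=2 ship[1->2]=2 ship[0->1]=2 prod=5 -> inv=[19 2 2]
Step 4: demand=3,sold=2 ship[1->2]=2 ship[0->1]=2 prod=5 -> inv=[22 2 2]
Step 5: demand=3,sold=2 ship[1->2]=2 ship[0->1]=2 prod=5 -> inv=[25 2 2]
Step 6: demand=3,sold=2 ship[1->2]=2 ship[0->1]=2 prod=5 -> inv=[28 2 2]

28 2 2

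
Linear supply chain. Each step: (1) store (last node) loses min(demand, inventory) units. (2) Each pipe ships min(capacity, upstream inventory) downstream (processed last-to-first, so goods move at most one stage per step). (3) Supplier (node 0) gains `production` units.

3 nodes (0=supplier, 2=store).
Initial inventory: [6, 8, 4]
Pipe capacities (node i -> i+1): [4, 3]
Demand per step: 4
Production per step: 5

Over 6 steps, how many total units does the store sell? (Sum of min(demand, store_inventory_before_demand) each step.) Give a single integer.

Step 1: sold=4 (running total=4) -> [7 9 3]
Step 2: sold=3 (running total=7) -> [8 10 3]
Step 3: sold=3 (running total=10) -> [9 11 3]
Step 4: sold=3 (running total=13) -> [10 12 3]
Step 5: sold=3 (running total=16) -> [11 13 3]
Step 6: sold=3 (running total=19) -> [12 14 3]

Answer: 19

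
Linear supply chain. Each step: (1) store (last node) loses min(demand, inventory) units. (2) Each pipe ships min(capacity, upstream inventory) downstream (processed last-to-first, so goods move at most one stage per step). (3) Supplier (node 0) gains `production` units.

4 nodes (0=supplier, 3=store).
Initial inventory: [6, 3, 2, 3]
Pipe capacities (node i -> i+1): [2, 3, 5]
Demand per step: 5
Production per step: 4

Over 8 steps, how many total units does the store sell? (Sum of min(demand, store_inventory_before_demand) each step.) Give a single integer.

Step 1: sold=3 (running total=3) -> [8 2 3 2]
Step 2: sold=2 (running total=5) -> [10 2 2 3]
Step 3: sold=3 (running total=8) -> [12 2 2 2]
Step 4: sold=2 (running total=10) -> [14 2 2 2]
Step 5: sold=2 (running total=12) -> [16 2 2 2]
Step 6: sold=2 (running total=14) -> [18 2 2 2]
Step 7: sold=2 (running total=16) -> [20 2 2 2]
Step 8: sold=2 (running total=18) -> [22 2 2 2]

Answer: 18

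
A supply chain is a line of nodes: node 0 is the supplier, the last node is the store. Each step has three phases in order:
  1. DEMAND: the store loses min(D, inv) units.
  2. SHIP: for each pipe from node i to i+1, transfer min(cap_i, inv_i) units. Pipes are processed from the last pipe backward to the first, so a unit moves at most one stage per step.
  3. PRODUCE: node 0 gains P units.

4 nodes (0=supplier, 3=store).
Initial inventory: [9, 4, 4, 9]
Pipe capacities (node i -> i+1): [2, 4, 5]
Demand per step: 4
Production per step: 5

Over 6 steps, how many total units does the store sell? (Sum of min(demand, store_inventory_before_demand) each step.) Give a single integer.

Answer: 23

Derivation:
Step 1: sold=4 (running total=4) -> [12 2 4 9]
Step 2: sold=4 (running total=8) -> [15 2 2 9]
Step 3: sold=4 (running total=12) -> [18 2 2 7]
Step 4: sold=4 (running total=16) -> [21 2 2 5]
Step 5: sold=4 (running total=20) -> [24 2 2 3]
Step 6: sold=3 (running total=23) -> [27 2 2 2]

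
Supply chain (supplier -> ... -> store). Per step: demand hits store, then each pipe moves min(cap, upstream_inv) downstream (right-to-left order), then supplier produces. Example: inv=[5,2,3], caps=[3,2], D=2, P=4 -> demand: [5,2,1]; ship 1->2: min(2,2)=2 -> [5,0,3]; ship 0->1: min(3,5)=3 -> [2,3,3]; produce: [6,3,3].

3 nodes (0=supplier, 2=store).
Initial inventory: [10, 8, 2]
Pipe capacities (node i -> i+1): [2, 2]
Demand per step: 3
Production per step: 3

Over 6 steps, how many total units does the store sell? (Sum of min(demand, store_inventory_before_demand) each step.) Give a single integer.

Answer: 12

Derivation:
Step 1: sold=2 (running total=2) -> [11 8 2]
Step 2: sold=2 (running total=4) -> [12 8 2]
Step 3: sold=2 (running total=6) -> [13 8 2]
Step 4: sold=2 (running total=8) -> [14 8 2]
Step 5: sold=2 (running total=10) -> [15 8 2]
Step 6: sold=2 (running total=12) -> [16 8 2]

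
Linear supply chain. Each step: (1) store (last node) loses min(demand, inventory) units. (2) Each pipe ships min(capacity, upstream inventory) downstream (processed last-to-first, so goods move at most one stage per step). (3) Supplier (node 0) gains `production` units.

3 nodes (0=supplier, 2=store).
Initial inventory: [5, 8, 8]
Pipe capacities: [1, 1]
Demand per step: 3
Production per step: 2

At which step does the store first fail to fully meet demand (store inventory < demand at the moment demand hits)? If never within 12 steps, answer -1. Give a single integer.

Step 1: demand=3,sold=3 ship[1->2]=1 ship[0->1]=1 prod=2 -> [6 8 6]
Step 2: demand=3,sold=3 ship[1->2]=1 ship[0->1]=1 prod=2 -> [7 8 4]
Step 3: demand=3,sold=3 ship[1->2]=1 ship[0->1]=1 prod=2 -> [8 8 2]
Step 4: demand=3,sold=2 ship[1->2]=1 ship[0->1]=1 prod=2 -> [9 8 1]
Step 5: demand=3,sold=1 ship[1->2]=1 ship[0->1]=1 prod=2 -> [10 8 1]
Step 6: demand=3,sold=1 ship[1->2]=1 ship[0->1]=1 prod=2 -> [11 8 1]
Step 7: demand=3,sold=1 ship[1->2]=1 ship[0->1]=1 prod=2 -> [12 8 1]
Step 8: demand=3,sold=1 ship[1->2]=1 ship[0->1]=1 prod=2 -> [13 8 1]
Step 9: demand=3,sold=1 ship[1->2]=1 ship[0->1]=1 prod=2 -> [14 8 1]
Step 10: demand=3,sold=1 ship[1->2]=1 ship[0->1]=1 prod=2 -> [15 8 1]
Step 11: demand=3,sold=1 ship[1->2]=1 ship[0->1]=1 prod=2 -> [16 8 1]
Step 12: demand=3,sold=1 ship[1->2]=1 ship[0->1]=1 prod=2 -> [17 8 1]
First stockout at step 4

4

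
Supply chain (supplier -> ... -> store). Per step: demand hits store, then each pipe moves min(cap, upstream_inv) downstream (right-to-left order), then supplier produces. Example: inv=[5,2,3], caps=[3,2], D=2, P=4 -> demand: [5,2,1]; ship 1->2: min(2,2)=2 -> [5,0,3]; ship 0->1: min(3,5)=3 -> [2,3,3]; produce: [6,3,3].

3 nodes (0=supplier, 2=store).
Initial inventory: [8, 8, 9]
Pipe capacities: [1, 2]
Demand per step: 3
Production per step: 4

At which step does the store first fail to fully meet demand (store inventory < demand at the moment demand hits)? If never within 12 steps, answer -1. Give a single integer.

Step 1: demand=3,sold=3 ship[1->2]=2 ship[0->1]=1 prod=4 -> [11 7 8]
Step 2: demand=3,sold=3 ship[1->2]=2 ship[0->1]=1 prod=4 -> [14 6 7]
Step 3: demand=3,sold=3 ship[1->2]=2 ship[0->1]=1 prod=4 -> [17 5 6]
Step 4: demand=3,sold=3 ship[1->2]=2 ship[0->1]=1 prod=4 -> [20 4 5]
Step 5: demand=3,sold=3 ship[1->2]=2 ship[0->1]=1 prod=4 -> [23 3 4]
Step 6: demand=3,sold=3 ship[1->2]=2 ship[0->1]=1 prod=4 -> [26 2 3]
Step 7: demand=3,sold=3 ship[1->2]=2 ship[0->1]=1 prod=4 -> [29 1 2]
Step 8: demand=3,sold=2 ship[1->2]=1 ship[0->1]=1 prod=4 -> [32 1 1]
Step 9: demand=3,sold=1 ship[1->2]=1 ship[0->1]=1 prod=4 -> [35 1 1]
Step 10: demand=3,sold=1 ship[1->2]=1 ship[0->1]=1 prod=4 -> [38 1 1]
Step 11: demand=3,sold=1 ship[1->2]=1 ship[0->1]=1 prod=4 -> [41 1 1]
Step 12: demand=3,sold=1 ship[1->2]=1 ship[0->1]=1 prod=4 -> [44 1 1]
First stockout at step 8

8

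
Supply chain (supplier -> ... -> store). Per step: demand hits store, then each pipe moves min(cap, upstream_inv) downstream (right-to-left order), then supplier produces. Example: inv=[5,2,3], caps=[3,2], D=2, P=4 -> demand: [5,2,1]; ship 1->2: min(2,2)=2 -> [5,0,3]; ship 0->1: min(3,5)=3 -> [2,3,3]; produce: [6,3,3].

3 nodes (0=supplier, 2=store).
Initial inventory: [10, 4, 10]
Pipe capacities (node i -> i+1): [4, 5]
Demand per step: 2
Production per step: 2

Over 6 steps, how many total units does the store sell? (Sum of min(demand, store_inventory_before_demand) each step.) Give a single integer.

Answer: 12

Derivation:
Step 1: sold=2 (running total=2) -> [8 4 12]
Step 2: sold=2 (running total=4) -> [6 4 14]
Step 3: sold=2 (running total=6) -> [4 4 16]
Step 4: sold=2 (running total=8) -> [2 4 18]
Step 5: sold=2 (running total=10) -> [2 2 20]
Step 6: sold=2 (running total=12) -> [2 2 20]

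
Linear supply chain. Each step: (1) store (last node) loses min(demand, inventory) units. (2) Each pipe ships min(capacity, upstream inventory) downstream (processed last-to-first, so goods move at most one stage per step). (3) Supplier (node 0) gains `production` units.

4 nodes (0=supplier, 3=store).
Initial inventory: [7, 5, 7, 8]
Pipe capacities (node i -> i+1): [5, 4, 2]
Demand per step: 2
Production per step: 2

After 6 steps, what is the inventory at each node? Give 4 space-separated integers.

Step 1: demand=2,sold=2 ship[2->3]=2 ship[1->2]=4 ship[0->1]=5 prod=2 -> inv=[4 6 9 8]
Step 2: demand=2,sold=2 ship[2->3]=2 ship[1->2]=4 ship[0->1]=4 prod=2 -> inv=[2 6 11 8]
Step 3: demand=2,sold=2 ship[2->3]=2 ship[1->2]=4 ship[0->1]=2 prod=2 -> inv=[2 4 13 8]
Step 4: demand=2,sold=2 ship[2->3]=2 ship[1->2]=4 ship[0->1]=2 prod=2 -> inv=[2 2 15 8]
Step 5: demand=2,sold=2 ship[2->3]=2 ship[1->2]=2 ship[0->1]=2 prod=2 -> inv=[2 2 15 8]
Step 6: demand=2,sold=2 ship[2->3]=2 ship[1->2]=2 ship[0->1]=2 prod=2 -> inv=[2 2 15 8]

2 2 15 8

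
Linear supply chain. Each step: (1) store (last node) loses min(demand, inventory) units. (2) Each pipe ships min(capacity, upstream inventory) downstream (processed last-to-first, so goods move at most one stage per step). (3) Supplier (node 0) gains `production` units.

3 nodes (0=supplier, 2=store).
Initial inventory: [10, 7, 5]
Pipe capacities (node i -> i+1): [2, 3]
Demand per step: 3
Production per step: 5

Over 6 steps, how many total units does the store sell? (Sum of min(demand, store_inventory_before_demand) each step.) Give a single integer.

Step 1: sold=3 (running total=3) -> [13 6 5]
Step 2: sold=3 (running total=6) -> [16 5 5]
Step 3: sold=3 (running total=9) -> [19 4 5]
Step 4: sold=3 (running total=12) -> [22 3 5]
Step 5: sold=3 (running total=15) -> [25 2 5]
Step 6: sold=3 (running total=18) -> [28 2 4]

Answer: 18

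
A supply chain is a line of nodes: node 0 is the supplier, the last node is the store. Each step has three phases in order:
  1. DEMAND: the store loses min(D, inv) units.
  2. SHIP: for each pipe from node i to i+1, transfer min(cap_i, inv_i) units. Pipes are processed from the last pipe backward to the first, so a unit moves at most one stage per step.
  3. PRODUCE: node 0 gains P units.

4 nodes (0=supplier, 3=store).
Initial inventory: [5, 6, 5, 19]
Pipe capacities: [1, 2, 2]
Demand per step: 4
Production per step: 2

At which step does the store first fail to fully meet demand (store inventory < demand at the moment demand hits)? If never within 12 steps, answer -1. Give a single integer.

Step 1: demand=4,sold=4 ship[2->3]=2 ship[1->2]=2 ship[0->1]=1 prod=2 -> [6 5 5 17]
Step 2: demand=4,sold=4 ship[2->3]=2 ship[1->2]=2 ship[0->1]=1 prod=2 -> [7 4 5 15]
Step 3: demand=4,sold=4 ship[2->3]=2 ship[1->2]=2 ship[0->1]=1 prod=2 -> [8 3 5 13]
Step 4: demand=4,sold=4 ship[2->3]=2 ship[1->2]=2 ship[0->1]=1 prod=2 -> [9 2 5 11]
Step 5: demand=4,sold=4 ship[2->3]=2 ship[1->2]=2 ship[0->1]=1 prod=2 -> [10 1 5 9]
Step 6: demand=4,sold=4 ship[2->3]=2 ship[1->2]=1 ship[0->1]=1 prod=2 -> [11 1 4 7]
Step 7: demand=4,sold=4 ship[2->3]=2 ship[1->2]=1 ship[0->1]=1 prod=2 -> [12 1 3 5]
Step 8: demand=4,sold=4 ship[2->3]=2 ship[1->2]=1 ship[0->1]=1 prod=2 -> [13 1 2 3]
Step 9: demand=4,sold=3 ship[2->3]=2 ship[1->2]=1 ship[0->1]=1 prod=2 -> [14 1 1 2]
Step 10: demand=4,sold=2 ship[2->3]=1 ship[1->2]=1 ship[0->1]=1 prod=2 -> [15 1 1 1]
Step 11: demand=4,sold=1 ship[2->3]=1 ship[1->2]=1 ship[0->1]=1 prod=2 -> [16 1 1 1]
Step 12: demand=4,sold=1 ship[2->3]=1 ship[1->2]=1 ship[0->1]=1 prod=2 -> [17 1 1 1]
First stockout at step 9

9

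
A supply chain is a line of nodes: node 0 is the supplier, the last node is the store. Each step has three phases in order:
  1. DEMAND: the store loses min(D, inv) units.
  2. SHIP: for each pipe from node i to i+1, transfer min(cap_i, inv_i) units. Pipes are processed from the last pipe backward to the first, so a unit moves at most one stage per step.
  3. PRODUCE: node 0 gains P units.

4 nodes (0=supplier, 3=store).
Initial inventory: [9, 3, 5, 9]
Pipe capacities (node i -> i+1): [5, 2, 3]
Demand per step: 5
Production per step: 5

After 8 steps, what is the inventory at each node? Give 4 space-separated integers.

Step 1: demand=5,sold=5 ship[2->3]=3 ship[1->2]=2 ship[0->1]=5 prod=5 -> inv=[9 6 4 7]
Step 2: demand=5,sold=5 ship[2->3]=3 ship[1->2]=2 ship[0->1]=5 prod=5 -> inv=[9 9 3 5]
Step 3: demand=5,sold=5 ship[2->3]=3 ship[1->2]=2 ship[0->1]=5 prod=5 -> inv=[9 12 2 3]
Step 4: demand=5,sold=3 ship[2->3]=2 ship[1->2]=2 ship[0->1]=5 prod=5 -> inv=[9 15 2 2]
Step 5: demand=5,sold=2 ship[2->3]=2 ship[1->2]=2 ship[0->1]=5 prod=5 -> inv=[9 18 2 2]
Step 6: demand=5,sold=2 ship[2->3]=2 ship[1->2]=2 ship[0->1]=5 prod=5 -> inv=[9 21 2 2]
Step 7: demand=5,sold=2 ship[2->3]=2 ship[1->2]=2 ship[0->1]=5 prod=5 -> inv=[9 24 2 2]
Step 8: demand=5,sold=2 ship[2->3]=2 ship[1->2]=2 ship[0->1]=5 prod=5 -> inv=[9 27 2 2]

9 27 2 2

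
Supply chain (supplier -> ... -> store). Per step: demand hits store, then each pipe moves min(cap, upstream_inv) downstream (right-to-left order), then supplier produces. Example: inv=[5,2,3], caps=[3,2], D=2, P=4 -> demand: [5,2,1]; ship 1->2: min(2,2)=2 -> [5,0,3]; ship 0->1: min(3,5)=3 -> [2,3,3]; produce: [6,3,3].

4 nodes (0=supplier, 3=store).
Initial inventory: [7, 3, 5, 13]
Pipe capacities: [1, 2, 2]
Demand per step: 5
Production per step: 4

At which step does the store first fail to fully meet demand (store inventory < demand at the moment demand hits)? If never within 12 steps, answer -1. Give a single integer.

Step 1: demand=5,sold=5 ship[2->3]=2 ship[1->2]=2 ship[0->1]=1 prod=4 -> [10 2 5 10]
Step 2: demand=5,sold=5 ship[2->3]=2 ship[1->2]=2 ship[0->1]=1 prod=4 -> [13 1 5 7]
Step 3: demand=5,sold=5 ship[2->3]=2 ship[1->2]=1 ship[0->1]=1 prod=4 -> [16 1 4 4]
Step 4: demand=5,sold=4 ship[2->3]=2 ship[1->2]=1 ship[0->1]=1 prod=4 -> [19 1 3 2]
Step 5: demand=5,sold=2 ship[2->3]=2 ship[1->2]=1 ship[0->1]=1 prod=4 -> [22 1 2 2]
Step 6: demand=5,sold=2 ship[2->3]=2 ship[1->2]=1 ship[0->1]=1 prod=4 -> [25 1 1 2]
Step 7: demand=5,sold=2 ship[2->3]=1 ship[1->2]=1 ship[0->1]=1 prod=4 -> [28 1 1 1]
Step 8: demand=5,sold=1 ship[2->3]=1 ship[1->2]=1 ship[0->1]=1 prod=4 -> [31 1 1 1]
Step 9: demand=5,sold=1 ship[2->3]=1 ship[1->2]=1 ship[0->1]=1 prod=4 -> [34 1 1 1]
Step 10: demand=5,sold=1 ship[2->3]=1 ship[1->2]=1 ship[0->1]=1 prod=4 -> [37 1 1 1]
Step 11: demand=5,sold=1 ship[2->3]=1 ship[1->2]=1 ship[0->1]=1 prod=4 -> [40 1 1 1]
Step 12: demand=5,sold=1 ship[2->3]=1 ship[1->2]=1 ship[0->1]=1 prod=4 -> [43 1 1 1]
First stockout at step 4

4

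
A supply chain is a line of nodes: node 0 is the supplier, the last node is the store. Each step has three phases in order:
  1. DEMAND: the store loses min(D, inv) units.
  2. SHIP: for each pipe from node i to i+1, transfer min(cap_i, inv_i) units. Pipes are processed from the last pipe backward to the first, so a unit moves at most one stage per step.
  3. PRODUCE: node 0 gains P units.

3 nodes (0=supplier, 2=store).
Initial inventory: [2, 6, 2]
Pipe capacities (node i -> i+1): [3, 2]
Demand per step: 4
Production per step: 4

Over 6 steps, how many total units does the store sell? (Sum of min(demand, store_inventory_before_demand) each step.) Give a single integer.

Answer: 12

Derivation:
Step 1: sold=2 (running total=2) -> [4 6 2]
Step 2: sold=2 (running total=4) -> [5 7 2]
Step 3: sold=2 (running total=6) -> [6 8 2]
Step 4: sold=2 (running total=8) -> [7 9 2]
Step 5: sold=2 (running total=10) -> [8 10 2]
Step 6: sold=2 (running total=12) -> [9 11 2]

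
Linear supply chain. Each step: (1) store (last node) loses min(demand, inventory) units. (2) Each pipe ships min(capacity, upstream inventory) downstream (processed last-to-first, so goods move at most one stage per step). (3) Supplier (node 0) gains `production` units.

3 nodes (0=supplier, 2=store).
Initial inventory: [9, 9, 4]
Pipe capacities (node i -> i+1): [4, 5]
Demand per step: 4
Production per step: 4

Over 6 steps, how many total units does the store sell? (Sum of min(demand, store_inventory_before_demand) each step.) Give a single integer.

Answer: 24

Derivation:
Step 1: sold=4 (running total=4) -> [9 8 5]
Step 2: sold=4 (running total=8) -> [9 7 6]
Step 3: sold=4 (running total=12) -> [9 6 7]
Step 4: sold=4 (running total=16) -> [9 5 8]
Step 5: sold=4 (running total=20) -> [9 4 9]
Step 6: sold=4 (running total=24) -> [9 4 9]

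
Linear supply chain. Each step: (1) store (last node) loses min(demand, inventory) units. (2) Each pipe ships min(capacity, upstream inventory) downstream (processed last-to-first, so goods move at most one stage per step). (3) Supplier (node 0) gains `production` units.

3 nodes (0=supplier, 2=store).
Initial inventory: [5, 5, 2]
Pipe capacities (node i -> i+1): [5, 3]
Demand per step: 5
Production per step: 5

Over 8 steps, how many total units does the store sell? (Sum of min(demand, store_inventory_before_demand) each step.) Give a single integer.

Answer: 23

Derivation:
Step 1: sold=2 (running total=2) -> [5 7 3]
Step 2: sold=3 (running total=5) -> [5 9 3]
Step 3: sold=3 (running total=8) -> [5 11 3]
Step 4: sold=3 (running total=11) -> [5 13 3]
Step 5: sold=3 (running total=14) -> [5 15 3]
Step 6: sold=3 (running total=17) -> [5 17 3]
Step 7: sold=3 (running total=20) -> [5 19 3]
Step 8: sold=3 (running total=23) -> [5 21 3]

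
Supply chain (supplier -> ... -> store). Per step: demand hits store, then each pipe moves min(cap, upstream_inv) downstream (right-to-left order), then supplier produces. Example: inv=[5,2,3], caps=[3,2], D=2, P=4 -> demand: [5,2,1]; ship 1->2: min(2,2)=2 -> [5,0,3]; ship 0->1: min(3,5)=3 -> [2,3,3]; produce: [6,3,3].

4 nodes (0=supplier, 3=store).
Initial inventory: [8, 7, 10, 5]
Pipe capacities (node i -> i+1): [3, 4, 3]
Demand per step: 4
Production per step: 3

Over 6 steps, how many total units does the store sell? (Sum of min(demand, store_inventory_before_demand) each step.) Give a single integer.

Step 1: sold=4 (running total=4) -> [8 6 11 4]
Step 2: sold=4 (running total=8) -> [8 5 12 3]
Step 3: sold=3 (running total=11) -> [8 4 13 3]
Step 4: sold=3 (running total=14) -> [8 3 14 3]
Step 5: sold=3 (running total=17) -> [8 3 14 3]
Step 6: sold=3 (running total=20) -> [8 3 14 3]

Answer: 20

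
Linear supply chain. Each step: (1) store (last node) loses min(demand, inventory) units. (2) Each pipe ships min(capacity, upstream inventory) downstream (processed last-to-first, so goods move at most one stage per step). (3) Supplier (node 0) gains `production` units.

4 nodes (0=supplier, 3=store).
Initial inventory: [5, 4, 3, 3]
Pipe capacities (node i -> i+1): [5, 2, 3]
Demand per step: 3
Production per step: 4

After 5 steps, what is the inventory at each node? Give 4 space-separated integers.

Step 1: demand=3,sold=3 ship[2->3]=3 ship[1->2]=2 ship[0->1]=5 prod=4 -> inv=[4 7 2 3]
Step 2: demand=3,sold=3 ship[2->3]=2 ship[1->2]=2 ship[0->1]=4 prod=4 -> inv=[4 9 2 2]
Step 3: demand=3,sold=2 ship[2->3]=2 ship[1->2]=2 ship[0->1]=4 prod=4 -> inv=[4 11 2 2]
Step 4: demand=3,sold=2 ship[2->3]=2 ship[1->2]=2 ship[0->1]=4 prod=4 -> inv=[4 13 2 2]
Step 5: demand=3,sold=2 ship[2->3]=2 ship[1->2]=2 ship[0->1]=4 prod=4 -> inv=[4 15 2 2]

4 15 2 2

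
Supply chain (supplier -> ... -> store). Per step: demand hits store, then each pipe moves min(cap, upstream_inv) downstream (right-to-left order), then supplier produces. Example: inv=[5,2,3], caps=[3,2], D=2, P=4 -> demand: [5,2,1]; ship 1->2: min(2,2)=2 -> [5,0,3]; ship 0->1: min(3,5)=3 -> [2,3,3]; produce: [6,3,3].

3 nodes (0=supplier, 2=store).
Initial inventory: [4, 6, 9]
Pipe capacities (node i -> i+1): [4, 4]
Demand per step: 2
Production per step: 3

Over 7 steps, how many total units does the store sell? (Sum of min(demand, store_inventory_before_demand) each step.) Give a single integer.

Step 1: sold=2 (running total=2) -> [3 6 11]
Step 2: sold=2 (running total=4) -> [3 5 13]
Step 3: sold=2 (running total=6) -> [3 4 15]
Step 4: sold=2 (running total=8) -> [3 3 17]
Step 5: sold=2 (running total=10) -> [3 3 18]
Step 6: sold=2 (running total=12) -> [3 3 19]
Step 7: sold=2 (running total=14) -> [3 3 20]

Answer: 14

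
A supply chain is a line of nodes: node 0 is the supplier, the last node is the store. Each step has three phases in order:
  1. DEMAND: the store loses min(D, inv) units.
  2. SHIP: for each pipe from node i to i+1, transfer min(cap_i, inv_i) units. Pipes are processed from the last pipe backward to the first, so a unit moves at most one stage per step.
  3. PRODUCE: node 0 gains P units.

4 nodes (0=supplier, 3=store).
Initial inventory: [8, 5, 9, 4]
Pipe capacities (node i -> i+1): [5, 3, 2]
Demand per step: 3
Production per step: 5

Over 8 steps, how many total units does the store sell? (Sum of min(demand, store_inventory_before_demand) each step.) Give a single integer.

Step 1: sold=3 (running total=3) -> [8 7 10 3]
Step 2: sold=3 (running total=6) -> [8 9 11 2]
Step 3: sold=2 (running total=8) -> [8 11 12 2]
Step 4: sold=2 (running total=10) -> [8 13 13 2]
Step 5: sold=2 (running total=12) -> [8 15 14 2]
Step 6: sold=2 (running total=14) -> [8 17 15 2]
Step 7: sold=2 (running total=16) -> [8 19 16 2]
Step 8: sold=2 (running total=18) -> [8 21 17 2]

Answer: 18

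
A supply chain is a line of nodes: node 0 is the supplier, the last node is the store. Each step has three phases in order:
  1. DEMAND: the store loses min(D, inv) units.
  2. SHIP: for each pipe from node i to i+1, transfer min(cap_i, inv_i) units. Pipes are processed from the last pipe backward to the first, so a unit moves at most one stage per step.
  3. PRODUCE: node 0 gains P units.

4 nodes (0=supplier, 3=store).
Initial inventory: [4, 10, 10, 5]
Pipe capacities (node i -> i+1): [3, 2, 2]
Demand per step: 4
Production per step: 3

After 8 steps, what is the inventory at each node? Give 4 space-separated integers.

Step 1: demand=4,sold=4 ship[2->3]=2 ship[1->2]=2 ship[0->1]=3 prod=3 -> inv=[4 11 10 3]
Step 2: demand=4,sold=3 ship[2->3]=2 ship[1->2]=2 ship[0->1]=3 prod=3 -> inv=[4 12 10 2]
Step 3: demand=4,sold=2 ship[2->3]=2 ship[1->2]=2 ship[0->1]=3 prod=3 -> inv=[4 13 10 2]
Step 4: demand=4,sold=2 ship[2->3]=2 ship[1->2]=2 ship[0->1]=3 prod=3 -> inv=[4 14 10 2]
Step 5: demand=4,sold=2 ship[2->3]=2 ship[1->2]=2 ship[0->1]=3 prod=3 -> inv=[4 15 10 2]
Step 6: demand=4,sold=2 ship[2->3]=2 ship[1->2]=2 ship[0->1]=3 prod=3 -> inv=[4 16 10 2]
Step 7: demand=4,sold=2 ship[2->3]=2 ship[1->2]=2 ship[0->1]=3 prod=3 -> inv=[4 17 10 2]
Step 8: demand=4,sold=2 ship[2->3]=2 ship[1->2]=2 ship[0->1]=3 prod=3 -> inv=[4 18 10 2]

4 18 10 2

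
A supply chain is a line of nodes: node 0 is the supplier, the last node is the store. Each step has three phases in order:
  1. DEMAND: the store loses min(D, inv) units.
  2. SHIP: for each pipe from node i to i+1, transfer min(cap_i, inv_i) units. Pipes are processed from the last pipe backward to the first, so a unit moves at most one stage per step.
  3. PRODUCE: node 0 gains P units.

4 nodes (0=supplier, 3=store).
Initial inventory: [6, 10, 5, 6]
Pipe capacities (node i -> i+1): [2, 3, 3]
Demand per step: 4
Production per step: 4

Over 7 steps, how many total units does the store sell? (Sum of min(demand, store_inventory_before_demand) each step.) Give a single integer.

Answer: 24

Derivation:
Step 1: sold=4 (running total=4) -> [8 9 5 5]
Step 2: sold=4 (running total=8) -> [10 8 5 4]
Step 3: sold=4 (running total=12) -> [12 7 5 3]
Step 4: sold=3 (running total=15) -> [14 6 5 3]
Step 5: sold=3 (running total=18) -> [16 5 5 3]
Step 6: sold=3 (running total=21) -> [18 4 5 3]
Step 7: sold=3 (running total=24) -> [20 3 5 3]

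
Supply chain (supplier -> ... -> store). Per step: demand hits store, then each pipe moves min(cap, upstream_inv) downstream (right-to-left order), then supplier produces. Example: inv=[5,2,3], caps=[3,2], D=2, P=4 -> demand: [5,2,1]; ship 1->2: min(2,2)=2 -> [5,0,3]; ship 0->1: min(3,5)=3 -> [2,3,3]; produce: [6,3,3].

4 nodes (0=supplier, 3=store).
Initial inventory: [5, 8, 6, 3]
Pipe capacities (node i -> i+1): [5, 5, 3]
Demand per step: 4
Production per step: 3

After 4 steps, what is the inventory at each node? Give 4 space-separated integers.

Step 1: demand=4,sold=3 ship[2->3]=3 ship[1->2]=5 ship[0->1]=5 prod=3 -> inv=[3 8 8 3]
Step 2: demand=4,sold=3 ship[2->3]=3 ship[1->2]=5 ship[0->1]=3 prod=3 -> inv=[3 6 10 3]
Step 3: demand=4,sold=3 ship[2->3]=3 ship[1->2]=5 ship[0->1]=3 prod=3 -> inv=[3 4 12 3]
Step 4: demand=4,sold=3 ship[2->3]=3 ship[1->2]=4 ship[0->1]=3 prod=3 -> inv=[3 3 13 3]

3 3 13 3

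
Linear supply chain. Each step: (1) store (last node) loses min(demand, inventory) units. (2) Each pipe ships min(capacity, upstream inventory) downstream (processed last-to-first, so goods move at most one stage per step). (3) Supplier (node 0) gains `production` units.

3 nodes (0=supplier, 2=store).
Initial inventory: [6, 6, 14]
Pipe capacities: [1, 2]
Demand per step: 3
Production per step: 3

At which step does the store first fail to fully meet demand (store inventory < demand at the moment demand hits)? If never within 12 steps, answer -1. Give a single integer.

Step 1: demand=3,sold=3 ship[1->2]=2 ship[0->1]=1 prod=3 -> [8 5 13]
Step 2: demand=3,sold=3 ship[1->2]=2 ship[0->1]=1 prod=3 -> [10 4 12]
Step 3: demand=3,sold=3 ship[1->2]=2 ship[0->1]=1 prod=3 -> [12 3 11]
Step 4: demand=3,sold=3 ship[1->2]=2 ship[0->1]=1 prod=3 -> [14 2 10]
Step 5: demand=3,sold=3 ship[1->2]=2 ship[0->1]=1 prod=3 -> [16 1 9]
Step 6: demand=3,sold=3 ship[1->2]=1 ship[0->1]=1 prod=3 -> [18 1 7]
Step 7: demand=3,sold=3 ship[1->2]=1 ship[0->1]=1 prod=3 -> [20 1 5]
Step 8: demand=3,sold=3 ship[1->2]=1 ship[0->1]=1 prod=3 -> [22 1 3]
Step 9: demand=3,sold=3 ship[1->2]=1 ship[0->1]=1 prod=3 -> [24 1 1]
Step 10: demand=3,sold=1 ship[1->2]=1 ship[0->1]=1 prod=3 -> [26 1 1]
Step 11: demand=3,sold=1 ship[1->2]=1 ship[0->1]=1 prod=3 -> [28 1 1]
Step 12: demand=3,sold=1 ship[1->2]=1 ship[0->1]=1 prod=3 -> [30 1 1]
First stockout at step 10

10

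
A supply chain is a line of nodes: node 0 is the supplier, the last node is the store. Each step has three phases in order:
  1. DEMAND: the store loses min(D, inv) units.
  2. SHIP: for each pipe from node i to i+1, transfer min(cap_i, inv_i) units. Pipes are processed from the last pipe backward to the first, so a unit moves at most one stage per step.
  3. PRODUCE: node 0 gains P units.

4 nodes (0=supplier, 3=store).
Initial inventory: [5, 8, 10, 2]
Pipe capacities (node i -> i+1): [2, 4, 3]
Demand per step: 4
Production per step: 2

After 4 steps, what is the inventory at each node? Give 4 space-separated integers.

Step 1: demand=4,sold=2 ship[2->3]=3 ship[1->2]=4 ship[0->1]=2 prod=2 -> inv=[5 6 11 3]
Step 2: demand=4,sold=3 ship[2->3]=3 ship[1->2]=4 ship[0->1]=2 prod=2 -> inv=[5 4 12 3]
Step 3: demand=4,sold=3 ship[2->3]=3 ship[1->2]=4 ship[0->1]=2 prod=2 -> inv=[5 2 13 3]
Step 4: demand=4,sold=3 ship[2->3]=3 ship[1->2]=2 ship[0->1]=2 prod=2 -> inv=[5 2 12 3]

5 2 12 3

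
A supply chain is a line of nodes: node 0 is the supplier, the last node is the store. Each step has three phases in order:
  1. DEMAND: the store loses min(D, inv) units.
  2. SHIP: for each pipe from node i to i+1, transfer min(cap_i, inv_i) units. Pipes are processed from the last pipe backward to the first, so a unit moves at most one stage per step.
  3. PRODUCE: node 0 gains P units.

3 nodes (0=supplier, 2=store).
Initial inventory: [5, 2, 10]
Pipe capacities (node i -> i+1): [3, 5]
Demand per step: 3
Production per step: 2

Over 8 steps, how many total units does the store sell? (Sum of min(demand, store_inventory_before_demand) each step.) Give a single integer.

Step 1: sold=3 (running total=3) -> [4 3 9]
Step 2: sold=3 (running total=6) -> [3 3 9]
Step 3: sold=3 (running total=9) -> [2 3 9]
Step 4: sold=3 (running total=12) -> [2 2 9]
Step 5: sold=3 (running total=15) -> [2 2 8]
Step 6: sold=3 (running total=18) -> [2 2 7]
Step 7: sold=3 (running total=21) -> [2 2 6]
Step 8: sold=3 (running total=24) -> [2 2 5]

Answer: 24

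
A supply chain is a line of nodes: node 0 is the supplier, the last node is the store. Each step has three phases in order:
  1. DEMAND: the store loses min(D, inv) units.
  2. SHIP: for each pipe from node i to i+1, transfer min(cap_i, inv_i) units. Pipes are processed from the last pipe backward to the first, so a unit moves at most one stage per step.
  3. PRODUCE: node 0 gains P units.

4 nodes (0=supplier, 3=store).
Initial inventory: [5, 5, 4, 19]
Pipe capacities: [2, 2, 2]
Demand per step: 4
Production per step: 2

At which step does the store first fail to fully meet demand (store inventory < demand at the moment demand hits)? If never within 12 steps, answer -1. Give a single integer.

Step 1: demand=4,sold=4 ship[2->3]=2 ship[1->2]=2 ship[0->1]=2 prod=2 -> [5 5 4 17]
Step 2: demand=4,sold=4 ship[2->3]=2 ship[1->2]=2 ship[0->1]=2 prod=2 -> [5 5 4 15]
Step 3: demand=4,sold=4 ship[2->3]=2 ship[1->2]=2 ship[0->1]=2 prod=2 -> [5 5 4 13]
Step 4: demand=4,sold=4 ship[2->3]=2 ship[1->2]=2 ship[0->1]=2 prod=2 -> [5 5 4 11]
Step 5: demand=4,sold=4 ship[2->3]=2 ship[1->2]=2 ship[0->1]=2 prod=2 -> [5 5 4 9]
Step 6: demand=4,sold=4 ship[2->3]=2 ship[1->2]=2 ship[0->1]=2 prod=2 -> [5 5 4 7]
Step 7: demand=4,sold=4 ship[2->3]=2 ship[1->2]=2 ship[0->1]=2 prod=2 -> [5 5 4 5]
Step 8: demand=4,sold=4 ship[2->3]=2 ship[1->2]=2 ship[0->1]=2 prod=2 -> [5 5 4 3]
Step 9: demand=4,sold=3 ship[2->3]=2 ship[1->2]=2 ship[0->1]=2 prod=2 -> [5 5 4 2]
Step 10: demand=4,sold=2 ship[2->3]=2 ship[1->2]=2 ship[0->1]=2 prod=2 -> [5 5 4 2]
Step 11: demand=4,sold=2 ship[2->3]=2 ship[1->2]=2 ship[0->1]=2 prod=2 -> [5 5 4 2]
Step 12: demand=4,sold=2 ship[2->3]=2 ship[1->2]=2 ship[0->1]=2 prod=2 -> [5 5 4 2]
First stockout at step 9

9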